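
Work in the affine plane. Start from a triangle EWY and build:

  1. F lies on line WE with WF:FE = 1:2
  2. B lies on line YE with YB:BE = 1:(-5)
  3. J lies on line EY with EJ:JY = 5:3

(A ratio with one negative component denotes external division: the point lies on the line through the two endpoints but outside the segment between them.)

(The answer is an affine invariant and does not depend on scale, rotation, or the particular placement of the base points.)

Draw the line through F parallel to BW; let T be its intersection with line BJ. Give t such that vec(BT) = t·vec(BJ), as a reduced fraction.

Assign E = (0, 0), W = (1, 0), Y = (0, 1) — the answer is frame-independent, so this choice is without loss of generality.
1. F lies on line WE with WF:FE = 1:2 ⇒ F = (2/3, 0)
2. B lies on line YE with YB:BE = 1:(-5) ⇒ B = (0, 5/4)
3. J lies on line EY with EJ:JY = 5:3 ⇒ J = (0, 5/8)
through F parallel to BW: direction (1, -5/4); meets BJ at T = (0, 5/6)
T = B + t·(J−B) with t = 2/3

t = 2/3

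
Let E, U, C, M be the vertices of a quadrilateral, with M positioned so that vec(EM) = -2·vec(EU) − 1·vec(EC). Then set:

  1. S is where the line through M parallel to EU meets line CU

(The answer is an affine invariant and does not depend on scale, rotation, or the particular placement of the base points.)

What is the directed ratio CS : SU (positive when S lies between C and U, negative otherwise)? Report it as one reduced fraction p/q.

CS:SU = -2

Set E = (0, 0), U = (1, 0), C = (0, 1), M = (-2, -1); any affine frame gives the same invariant.
1. S is where the line through M parallel to EU meets line CU ⇒ S = (2, -1)
S = C + t·(U−C) with t = 2, so CS:SU = t:(1−t) = 2:-1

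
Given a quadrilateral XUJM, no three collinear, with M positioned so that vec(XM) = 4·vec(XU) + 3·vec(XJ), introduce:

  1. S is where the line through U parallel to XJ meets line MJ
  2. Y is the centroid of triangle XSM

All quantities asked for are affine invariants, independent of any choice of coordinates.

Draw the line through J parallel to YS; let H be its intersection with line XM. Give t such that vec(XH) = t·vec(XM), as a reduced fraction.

t = 1/3

Assign X = (0, 0), U = (1, 0), J = (0, 1), M = (4, 3) — the answer is frame-independent, so this choice is without loss of generality.
1. S is where the line through U parallel to XJ meets line MJ ⇒ S = (1, 3/2)
2. Y is the centroid of triangle XSM ⇒ Y = (5/3, 3/2)
through J parallel to YS: direction (-2/3, 0); meets XM at H = (4/3, 1)
H = X + t·(M−X) with t = 1/3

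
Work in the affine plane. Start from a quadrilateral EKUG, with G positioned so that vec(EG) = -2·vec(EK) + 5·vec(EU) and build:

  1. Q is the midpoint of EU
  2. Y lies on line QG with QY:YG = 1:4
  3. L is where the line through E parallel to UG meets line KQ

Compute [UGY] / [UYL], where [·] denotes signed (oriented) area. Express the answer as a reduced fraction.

[UGY]:[UYL] = 3

Assign E = (0, 0), K = (1, 0), U = (0, 1), G = (-2, 5) — the answer is frame-independent, so this choice is without loss of generality.
1. Q is the midpoint of EU ⇒ Q = (0, 1/2)
2. Y lies on line QG with QY:YG = 1:4 ⇒ Y = (-2/5, 7/5)
3. L is where the line through E parallel to UG meets line KQ ⇒ L = (-1/3, 2/3)
2·[UGY] = 4/5, 2·[UYL] = 4/15
[UGY]:[UYL] = 4/5:4/15 = 3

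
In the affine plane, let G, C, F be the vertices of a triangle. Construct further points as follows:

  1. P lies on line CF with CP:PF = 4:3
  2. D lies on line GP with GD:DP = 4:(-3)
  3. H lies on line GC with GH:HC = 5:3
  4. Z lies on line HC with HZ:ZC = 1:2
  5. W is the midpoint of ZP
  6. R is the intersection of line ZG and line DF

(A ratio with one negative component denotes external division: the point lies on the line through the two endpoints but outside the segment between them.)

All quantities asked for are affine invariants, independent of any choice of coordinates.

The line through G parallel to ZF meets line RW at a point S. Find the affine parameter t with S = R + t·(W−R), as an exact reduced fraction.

t = 224/359

Set G = (0, 0), C = (1, 0), F = (0, 1); any affine frame gives the same invariant.
1. P lies on line CF with CP:PF = 4:3 ⇒ P = (3/7, 4/7)
2. D lies on line GP with GD:DP = 4:(-3) ⇒ D = (12/7, 16/7)
3. H lies on line GC with GH:HC = 5:3 ⇒ H = (5/8, 0)
4. Z lies on line HC with HZ:ZC = 1:2 ⇒ Z = (3/4, 0)
5. W is the midpoint of ZP ⇒ W = (33/56, 2/7)
6. R is the intersection of line ZG and line DF ⇒ R = (-4/3, 0)
through G parallel to ZF: direction (-3/4, 1); meets RW at S = (-48/359, 64/359)
S = R + t·(W−R) with t = 224/359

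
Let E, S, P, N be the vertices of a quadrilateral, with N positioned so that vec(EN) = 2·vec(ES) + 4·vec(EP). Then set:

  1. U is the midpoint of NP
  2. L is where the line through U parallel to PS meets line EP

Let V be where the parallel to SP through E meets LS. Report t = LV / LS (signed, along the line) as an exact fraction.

Work in coordinates with E = (0, 0), S = (1, 0), P = (0, 1), N = (2, 4).
1. U is the midpoint of NP ⇒ U = (1, 5/2)
2. L is where the line through U parallel to PS meets line EP ⇒ L = (0, 7/2)
through E parallel to SP: direction (-1, 1); meets LS at V = (7/5, -7/5)
V = L + t·(S−L) with t = 7/5

t = 7/5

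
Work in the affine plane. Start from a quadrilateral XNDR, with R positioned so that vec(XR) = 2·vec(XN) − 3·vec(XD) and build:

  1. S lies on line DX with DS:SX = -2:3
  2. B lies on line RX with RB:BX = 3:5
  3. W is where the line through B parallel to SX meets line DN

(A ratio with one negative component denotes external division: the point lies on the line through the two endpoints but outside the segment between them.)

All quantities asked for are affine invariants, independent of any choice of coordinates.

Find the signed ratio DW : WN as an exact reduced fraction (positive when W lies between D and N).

Assign X = (0, 0), N = (1, 0), D = (0, 1), R = (2, -3) — the answer is frame-independent, so this choice is without loss of generality.
1. S lies on line DX with DS:SX = -2:3 ⇒ S = (0, 3)
2. B lies on line RX with RB:BX = 3:5 ⇒ B = (5/4, -15/8)
3. W is where the line through B parallel to SX meets line DN ⇒ W = (5/4, -1/4)
W = D + t·(N−D) with t = 5/4, so DW:WN = t:(1−t) = 5/4:-1/4

DW:WN = -5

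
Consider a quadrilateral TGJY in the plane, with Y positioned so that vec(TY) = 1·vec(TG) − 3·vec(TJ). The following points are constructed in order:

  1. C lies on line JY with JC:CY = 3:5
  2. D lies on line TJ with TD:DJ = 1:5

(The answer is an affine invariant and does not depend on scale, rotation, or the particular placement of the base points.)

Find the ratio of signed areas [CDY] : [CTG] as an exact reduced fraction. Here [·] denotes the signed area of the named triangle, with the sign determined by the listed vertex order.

Choose coordinates T = (0, 0), G = (1, 0), J = (0, 1), Y = (1, -3).
1. C lies on line JY with JC:CY = 3:5 ⇒ C = (3/8, -1/2)
2. D lies on line TJ with TD:DJ = 1:5 ⇒ D = (0, 1/6)
2·[CDY] = 25/48, 2·[CTG] = -1/2
[CDY]:[CTG] = 25/48:-1/2 = -25/24

[CDY]:[CTG] = -25/24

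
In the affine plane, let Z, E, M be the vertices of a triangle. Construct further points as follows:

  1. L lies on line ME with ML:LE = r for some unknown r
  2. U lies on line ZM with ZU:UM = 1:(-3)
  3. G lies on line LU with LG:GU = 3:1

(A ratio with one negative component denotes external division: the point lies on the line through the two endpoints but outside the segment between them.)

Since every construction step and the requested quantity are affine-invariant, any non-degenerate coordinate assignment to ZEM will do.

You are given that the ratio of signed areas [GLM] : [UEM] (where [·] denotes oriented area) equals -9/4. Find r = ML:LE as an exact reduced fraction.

r = -3/4

Choose coordinates Z = (0, 0), E = (1, 0), M = (0, 1).
1. With ML:LE = r, write λ = r/(r+1) so L = M + λ·(E−M); L is affine-linear in λ
2. U lies on line ZM with ZU:UM = 1:(-3) ⇒ U = (0, -1/2)
3. G lies on line LU with LG:GU = 3:1 ⇒ G is an affine combination of earlier points and hence also affine-linear in λ
Every point depending on L is an affine combination of L and λ-independent points, so each such coordinate is linear in λ; the λ² term in each signed area is a multiple of (E−M)×(E−M) = 0, so 2·[GLM] and 2·[UEM] are each linear in λ. Evaluating at λ=0 and λ=1:
  2·[GLM] = 9/8·λ,   2·[UEM] = 3/2
So [GLM]:[UEM] = (9/8·λ) / (3/2). Setting this equal to -9/4:
  9/8·λ = -9/4·(3/2)  ⇒  λ = -3
Then r = λ/(1−λ) = (-3)/(4) = -3/4. Check: with r = -3/4, L = (-3, 4) and [GLM]:[UEM] = -9/4 as required.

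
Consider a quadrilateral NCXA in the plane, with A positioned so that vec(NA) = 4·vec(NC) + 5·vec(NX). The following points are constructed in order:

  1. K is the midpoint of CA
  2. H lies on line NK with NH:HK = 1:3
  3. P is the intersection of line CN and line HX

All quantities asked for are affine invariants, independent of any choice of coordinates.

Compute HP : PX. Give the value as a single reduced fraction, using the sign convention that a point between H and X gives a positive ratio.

Choose coordinates N = (0, 0), C = (1, 0), X = (0, 1), A = (4, 5).
1. K is the midpoint of CA ⇒ K = (5/2, 5/2)
2. H lies on line NK with NH:HK = 1:3 ⇒ H = (5/8, 5/8)
3. P is the intersection of line CN and line HX ⇒ P = (5/3, 0)
P = H + t·(X−H) with t = -5/3, so HP:PX = t:(1−t) = -5/3:8/3

HP:PX = -5/8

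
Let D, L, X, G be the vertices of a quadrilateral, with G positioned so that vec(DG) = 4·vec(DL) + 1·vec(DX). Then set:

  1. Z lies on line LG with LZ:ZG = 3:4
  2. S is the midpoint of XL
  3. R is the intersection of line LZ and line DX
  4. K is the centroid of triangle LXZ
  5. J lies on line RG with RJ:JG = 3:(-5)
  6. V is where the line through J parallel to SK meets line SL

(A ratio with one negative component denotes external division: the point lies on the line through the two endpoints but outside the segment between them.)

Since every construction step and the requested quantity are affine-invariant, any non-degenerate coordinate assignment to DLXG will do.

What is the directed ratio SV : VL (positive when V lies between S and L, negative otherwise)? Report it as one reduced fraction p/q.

Choose coordinates D = (0, 0), L = (1, 0), X = (0, 1), G = (4, 1).
1. Z lies on line LG with LZ:ZG = 3:4 ⇒ Z = (16/7, 3/7)
2. S is the midpoint of XL ⇒ S = (1/2, 1/2)
3. R is the intersection of line LZ and line DX ⇒ R = (0, -1/3)
4. K is the centroid of triangle LXZ ⇒ K = (23/21, 10/21)
5. J lies on line RG with RJ:JG = 3:(-5) ⇒ J = (-6, -7/3)
6. V is where the line through J parallel to SK meets line SL ⇒ V = (67/18, -49/18)
V = S + t·(L−S) with t = 58/9, so SV:VL = t:(1−t) = 58/9:-49/9

SV:VL = -58/49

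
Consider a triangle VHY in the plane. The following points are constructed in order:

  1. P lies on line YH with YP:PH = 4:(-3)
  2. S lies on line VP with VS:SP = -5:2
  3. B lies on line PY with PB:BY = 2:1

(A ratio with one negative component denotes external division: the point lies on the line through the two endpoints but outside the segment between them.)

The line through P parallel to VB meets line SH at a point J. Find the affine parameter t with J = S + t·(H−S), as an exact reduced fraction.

t = 16/43

Choose coordinates V = (0, 0), H = (1, 0), Y = (0, 1).
1. P lies on line YH with YP:PH = 4:(-3) ⇒ P = (4, -3)
2. S lies on line VP with VS:SP = -5:2 ⇒ S = (20/3, -5)
3. B lies on line PY with PB:BY = 2:1 ⇒ B = (4/3, -1/3)
through P parallel to VB: direction (4/3, -1/3); meets SH at J = (196/43, -135/43)
J = S + t·(H−S) with t = 16/43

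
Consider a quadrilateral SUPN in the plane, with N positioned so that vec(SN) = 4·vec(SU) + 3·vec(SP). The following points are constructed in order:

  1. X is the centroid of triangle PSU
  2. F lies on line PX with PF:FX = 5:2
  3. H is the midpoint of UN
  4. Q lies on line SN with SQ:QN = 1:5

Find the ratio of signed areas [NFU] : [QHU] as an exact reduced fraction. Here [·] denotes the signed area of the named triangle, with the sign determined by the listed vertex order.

Set S = (0, 0), U = (1, 0), P = (0, 1), N = (4, 3); any affine frame gives the same invariant.
1. X is the centroid of triangle PSU ⇒ X = (1/3, 1/3)
2. F lies on line PX with PF:FX = 5:2 ⇒ F = (5/21, 11/21)
3. H is the midpoint of UN ⇒ H = (5/2, 3/2)
4. Q lies on line SN with SQ:QN = 1:5 ⇒ Q = (2/3, 1/2)
2·[NFU] = 27/7, 2·[QHU] = -5/4
[NFU]:[QHU] = 27/7:-5/4 = -108/35

[NFU]:[QHU] = -108/35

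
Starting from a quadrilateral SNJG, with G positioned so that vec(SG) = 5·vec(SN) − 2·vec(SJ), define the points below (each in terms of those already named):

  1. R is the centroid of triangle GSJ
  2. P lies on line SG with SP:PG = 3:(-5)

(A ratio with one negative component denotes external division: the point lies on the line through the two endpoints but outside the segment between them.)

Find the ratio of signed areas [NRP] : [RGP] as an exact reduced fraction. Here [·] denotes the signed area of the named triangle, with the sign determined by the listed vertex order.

[NRP]:[RGP] = 1/5

Set S = (0, 0), N = (1, 0), J = (0, 1), G = (5, -2); any affine frame gives the same invariant.
1. R is the centroid of triangle GSJ ⇒ R = (5/3, -1/3)
2. P lies on line SG with SP:PG = 3:(-5) ⇒ P = (-15/2, 3)
2·[NRP] = -5/6, 2·[RGP] = -25/6
[NRP]:[RGP] = -5/6:-25/6 = 1/5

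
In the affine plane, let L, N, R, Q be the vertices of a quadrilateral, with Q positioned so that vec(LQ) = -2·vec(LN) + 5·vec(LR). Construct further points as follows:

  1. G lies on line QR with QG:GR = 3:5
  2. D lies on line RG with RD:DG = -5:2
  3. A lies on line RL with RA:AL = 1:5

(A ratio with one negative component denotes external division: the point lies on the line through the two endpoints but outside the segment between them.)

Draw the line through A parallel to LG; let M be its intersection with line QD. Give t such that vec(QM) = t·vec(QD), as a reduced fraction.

Choose coordinates L = (0, 0), N = (1, 0), R = (0, 1), Q = (-2, 5).
1. G lies on line QR with QG:GR = 3:5 ⇒ G = (-5/4, 7/2)
2. D lies on line RG with RD:DG = -5:2 ⇒ D = (-25/12, 31/6)
3. A lies on line RL with RA:AL = 1:5 ⇒ A = (0, 5/6)
through A parallel to LG: direction (-5/4, 7/2); meets QD at M = (-5/24, 17/12)
M = Q + t·(D−Q) with t = -43/2

t = -43/2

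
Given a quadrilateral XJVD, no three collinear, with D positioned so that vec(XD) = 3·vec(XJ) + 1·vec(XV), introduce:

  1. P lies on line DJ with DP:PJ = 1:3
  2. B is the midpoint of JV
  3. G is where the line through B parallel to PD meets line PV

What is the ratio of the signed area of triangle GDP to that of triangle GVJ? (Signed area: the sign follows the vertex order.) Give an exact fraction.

Set X = (0, 0), J = (1, 0), V = (0, 1), D = (3, 1); any affine frame gives the same invariant.
1. P lies on line DJ with DP:PJ = 1:3 ⇒ P = (5/2, 3/4)
2. B is the midpoint of JV ⇒ B = (1/2, 1/2)
3. G is where the line through B parallel to PD meets line PV ⇒ G = (5/4, 7/8)
2·[GDP] = -3/8, 2·[GVJ] = 9/8
[GDP]:[GVJ] = -3/8:9/8 = -1/3

[GDP]:[GVJ] = -1/3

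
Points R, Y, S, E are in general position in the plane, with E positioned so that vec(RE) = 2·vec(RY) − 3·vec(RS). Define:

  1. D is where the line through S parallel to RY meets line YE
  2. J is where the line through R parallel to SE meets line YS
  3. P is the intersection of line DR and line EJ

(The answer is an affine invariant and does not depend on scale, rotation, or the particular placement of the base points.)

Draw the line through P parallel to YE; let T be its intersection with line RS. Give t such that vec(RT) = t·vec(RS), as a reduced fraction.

t = 9/19

Assign R = (0, 0), Y = (1, 0), S = (0, 1), E = (2, -3) — the answer is frame-independent, so this choice is without loss of generality.
1. D is where the line through S parallel to RY meets line YE ⇒ D = (2/3, 1)
2. J is where the line through R parallel to SE meets line YS ⇒ J = (-1, 2)
3. P is the intersection of line DR and line EJ ⇒ P = (2/19, 3/19)
through P parallel to YE: direction (1, -3); meets RS at T = (0, 9/19)
T = R + t·(S−R) with t = 9/19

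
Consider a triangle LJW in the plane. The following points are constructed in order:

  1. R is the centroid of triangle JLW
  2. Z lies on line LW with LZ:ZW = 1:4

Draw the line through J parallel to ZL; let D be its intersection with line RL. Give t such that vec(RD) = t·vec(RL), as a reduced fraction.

Set L = (0, 0), J = (1, 0), W = (0, 1); any affine frame gives the same invariant.
1. R is the centroid of triangle JLW ⇒ R = (1/3, 1/3)
2. Z lies on line LW with LZ:ZW = 1:4 ⇒ Z = (0, 1/5)
through J parallel to ZL: direction (0, -1/5); meets RL at D = (1, 1)
D = R + t·(L−R) with t = -2

t = -2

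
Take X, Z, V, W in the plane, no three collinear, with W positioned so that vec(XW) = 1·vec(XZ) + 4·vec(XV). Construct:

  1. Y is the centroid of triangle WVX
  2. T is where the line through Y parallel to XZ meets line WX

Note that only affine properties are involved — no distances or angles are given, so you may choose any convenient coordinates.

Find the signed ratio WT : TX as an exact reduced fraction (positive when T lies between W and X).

Choose coordinates X = (0, 0), Z = (1, 0), V = (0, 1), W = (1, 4).
1. Y is the centroid of triangle WVX ⇒ Y = (1/3, 5/3)
2. T is where the line through Y parallel to XZ meets line WX ⇒ T = (5/12, 5/3)
T = W + t·(X−W) with t = 7/12, so WT:TX = t:(1−t) = 7/12:5/12

WT:TX = 7/5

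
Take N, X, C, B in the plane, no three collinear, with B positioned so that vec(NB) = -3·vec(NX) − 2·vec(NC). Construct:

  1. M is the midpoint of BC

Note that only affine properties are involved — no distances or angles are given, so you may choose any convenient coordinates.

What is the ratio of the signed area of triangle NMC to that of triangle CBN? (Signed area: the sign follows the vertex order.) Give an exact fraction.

Work in coordinates with N = (0, 0), X = (1, 0), C = (0, 1), B = (-3, -2).
1. M is the midpoint of BC ⇒ M = (-3/2, -1/2)
2·[NMC] = -3/2, 2·[CBN] = 3
[NMC]:[CBN] = -3/2:3 = -1/2

[NMC]:[CBN] = -1/2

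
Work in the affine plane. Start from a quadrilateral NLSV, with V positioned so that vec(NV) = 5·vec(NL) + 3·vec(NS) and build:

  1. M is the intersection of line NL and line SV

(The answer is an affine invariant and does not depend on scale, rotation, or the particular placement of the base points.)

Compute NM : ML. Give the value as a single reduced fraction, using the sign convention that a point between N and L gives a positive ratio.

NM:ML = -5/7

Assign N = (0, 0), L = (1, 0), S = (0, 1), V = (5, 3) — the answer is frame-independent, so this choice is without loss of generality.
1. M is the intersection of line NL and line SV ⇒ M = (-5/2, 0)
M = N + t·(L−N) with t = -5/2, so NM:ML = t:(1−t) = -5/2:7/2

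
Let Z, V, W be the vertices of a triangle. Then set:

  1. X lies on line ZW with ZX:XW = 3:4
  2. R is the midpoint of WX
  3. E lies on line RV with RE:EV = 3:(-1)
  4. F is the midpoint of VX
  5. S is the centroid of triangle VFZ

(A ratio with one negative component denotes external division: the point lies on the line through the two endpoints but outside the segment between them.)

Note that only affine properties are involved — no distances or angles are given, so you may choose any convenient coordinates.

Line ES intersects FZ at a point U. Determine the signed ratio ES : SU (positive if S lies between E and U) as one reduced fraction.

ES:SU = 6

Assign Z = (0, 0), V = (1, 0), W = (0, 1) — the answer is frame-independent, so this choice is without loss of generality.
1. X lies on line ZW with ZX:XW = 3:4 ⇒ X = (0, 3/7)
2. R is the midpoint of WX ⇒ R = (0, 5/7)
3. E lies on line RV with RE:EV = 3:(-1) ⇒ E = (3/2, -5/14)
4. F is the midpoint of VX ⇒ F = (1/2, 3/14)
5. S is the centroid of triangle VFZ ⇒ S = (1/2, 1/14)
line ES meets FZ at U = (1/3, 1/7)
S = E + t·(U−E) with t = 6/7, so ES:SU = 6/7:1/7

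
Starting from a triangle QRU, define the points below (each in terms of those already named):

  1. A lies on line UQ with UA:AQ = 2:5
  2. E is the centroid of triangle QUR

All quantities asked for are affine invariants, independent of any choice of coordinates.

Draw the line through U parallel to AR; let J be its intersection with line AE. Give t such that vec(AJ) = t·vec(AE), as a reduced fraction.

Choose coordinates Q = (0, 0), R = (1, 0), U = (0, 1).
1. A lies on line UQ with UA:AQ = 2:5 ⇒ A = (0, 5/7)
2. E is the centroid of triangle QUR ⇒ E = (1/3, 1/3)
through U parallel to AR: direction (1, -5/7); meets AE at J = (-2/3, 31/21)
J = A + t·(E−A) with t = -2

t = -2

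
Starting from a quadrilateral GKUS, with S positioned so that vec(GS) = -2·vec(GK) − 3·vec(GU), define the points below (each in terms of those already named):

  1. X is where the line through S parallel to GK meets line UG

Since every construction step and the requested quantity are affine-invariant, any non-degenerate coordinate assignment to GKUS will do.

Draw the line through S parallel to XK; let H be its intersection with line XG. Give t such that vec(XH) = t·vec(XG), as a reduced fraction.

t = 2

Set G = (0, 0), K = (1, 0), U = (0, 1), S = (-2, -3); any affine frame gives the same invariant.
1. X is where the line through S parallel to GK meets line UG ⇒ X = (0, -3)
through S parallel to XK: direction (1, 3); meets XG at H = (0, 3)
H = X + t·(G−X) with t = 2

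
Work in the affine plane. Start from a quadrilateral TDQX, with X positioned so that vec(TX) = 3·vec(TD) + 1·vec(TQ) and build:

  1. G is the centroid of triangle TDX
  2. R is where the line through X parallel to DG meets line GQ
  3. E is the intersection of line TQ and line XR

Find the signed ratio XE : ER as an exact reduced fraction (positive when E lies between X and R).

XE:ER = -3/2

Choose coordinates T = (0, 0), D = (1, 0), Q = (0, 1), X = (3, 1).
1. G is the centroid of triangle TDX ⇒ G = (4/3, 1/3)
2. R is where the line through X parallel to DG meets line GQ ⇒ R = (2, 0)
3. E is the intersection of line TQ and line XR ⇒ E = (0, -2)
E = X + t·(R−X) with t = 3, so XE:ER = t:(1−t) = 3:-2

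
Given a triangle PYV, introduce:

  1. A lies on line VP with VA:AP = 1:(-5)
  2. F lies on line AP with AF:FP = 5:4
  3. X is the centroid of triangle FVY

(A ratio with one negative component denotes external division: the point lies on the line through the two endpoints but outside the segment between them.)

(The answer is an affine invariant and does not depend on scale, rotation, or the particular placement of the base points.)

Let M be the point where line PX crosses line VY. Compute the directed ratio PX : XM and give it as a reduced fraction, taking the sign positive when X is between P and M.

PX:XM = 23/4

Work in coordinates with P = (0, 0), Y = (1, 0), V = (0, 1).
1. A lies on line VP with VA:AP = 1:(-5) ⇒ A = (0, 5/4)
2. F lies on line AP with AF:FP = 5:4 ⇒ F = (0, 5/9)
3. X is the centroid of triangle FVY ⇒ X = (1/3, 14/27)
line PX meets VY at M = (9/23, 14/23)
X = P + t·(M−P) with t = 23/27, so PX:XM = 23/27:4/27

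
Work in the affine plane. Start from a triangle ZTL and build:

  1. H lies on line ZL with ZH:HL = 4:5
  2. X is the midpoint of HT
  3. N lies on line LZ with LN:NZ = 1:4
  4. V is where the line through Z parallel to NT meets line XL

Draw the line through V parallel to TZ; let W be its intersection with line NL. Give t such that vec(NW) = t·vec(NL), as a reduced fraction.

t = -158/17

Work in coordinates with Z = (0, 0), T = (1, 0), L = (0, 1).
1. H lies on line ZL with ZH:HL = 4:5 ⇒ H = (0, 4/9)
2. X is the midpoint of HT ⇒ X = (1/2, 2/9)
3. N lies on line LZ with LN:NZ = 1:4 ⇒ N = (0, 4/5)
4. V is where the line through Z parallel to NT meets line XL ⇒ V = (45/34, -18/17)
through V parallel to TZ: direction (-1, 0); meets NL at W = (0, -18/17)
W = N + t·(L−N) with t = -158/17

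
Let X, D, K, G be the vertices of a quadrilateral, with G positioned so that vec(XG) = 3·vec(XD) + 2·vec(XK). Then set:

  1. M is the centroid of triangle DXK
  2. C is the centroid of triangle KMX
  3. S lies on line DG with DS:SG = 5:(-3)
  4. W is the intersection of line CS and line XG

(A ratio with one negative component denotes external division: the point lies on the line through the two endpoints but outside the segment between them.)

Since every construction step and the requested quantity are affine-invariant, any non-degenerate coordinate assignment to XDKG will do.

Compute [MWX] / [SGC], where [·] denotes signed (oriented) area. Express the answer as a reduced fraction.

Work in coordinates with X = (0, 0), D = (1, 0), K = (0, 1), G = (3, 2).
1. M is the centroid of triangle DXK ⇒ M = (1/3, 1/3)
2. C is the centroid of triangle KMX ⇒ C = (1/9, 4/9)
3. S lies on line DG with DS:SG = 5:(-3) ⇒ S = (6, 5)
4. W is the intersection of line CS and line XG ⇒ W = (-57/17, -38/17)
2·[MWX] = 19/51, 2·[SGC] = -4
[MWX]:[SGC] = 19/51:-4 = -19/204

[MWX]:[SGC] = -19/204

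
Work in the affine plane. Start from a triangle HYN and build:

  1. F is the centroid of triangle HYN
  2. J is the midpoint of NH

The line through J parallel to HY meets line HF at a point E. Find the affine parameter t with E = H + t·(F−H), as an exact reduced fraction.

t = 3/2

Choose coordinates H = (0, 0), Y = (1, 0), N = (0, 1).
1. F is the centroid of triangle HYN ⇒ F = (1/3, 1/3)
2. J is the midpoint of NH ⇒ J = (0, 1/2)
through J parallel to HY: direction (1, 0); meets HF at E = (1/2, 1/2)
E = H + t·(F−H) with t = 3/2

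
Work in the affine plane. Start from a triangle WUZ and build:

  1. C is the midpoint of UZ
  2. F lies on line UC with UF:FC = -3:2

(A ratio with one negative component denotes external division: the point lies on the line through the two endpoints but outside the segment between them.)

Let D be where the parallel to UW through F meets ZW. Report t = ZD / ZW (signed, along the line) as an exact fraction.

t = -1/2

Set W = (0, 0), U = (1, 0), Z = (0, 1); any affine frame gives the same invariant.
1. C is the midpoint of UZ ⇒ C = (1/2, 1/2)
2. F lies on line UC with UF:FC = -3:2 ⇒ F = (-1/2, 3/2)
through F parallel to UW: direction (-1, 0); meets ZW at D = (0, 3/2)
D = Z + t·(W−Z) with t = -1/2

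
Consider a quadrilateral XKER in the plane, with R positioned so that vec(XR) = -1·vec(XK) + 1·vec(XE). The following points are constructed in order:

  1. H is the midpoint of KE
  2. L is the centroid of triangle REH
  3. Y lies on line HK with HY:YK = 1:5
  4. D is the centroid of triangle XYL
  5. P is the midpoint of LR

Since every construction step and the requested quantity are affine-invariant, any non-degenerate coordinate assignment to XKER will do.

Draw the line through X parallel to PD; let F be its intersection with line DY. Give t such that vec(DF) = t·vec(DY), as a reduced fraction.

Choose coordinates X = (0, 0), K = (1, 0), E = (0, 1), R = (-1, 1).
1. H is the midpoint of KE ⇒ H = (1/2, 1/2)
2. L is the centroid of triangle REH ⇒ L = (-1/6, 5/6)
3. Y lies on line HK with HY:YK = 1:5 ⇒ Y = (7/12, 5/12)
4. D is the centroid of triangle XYL ⇒ D = (5/36, 5/12)
5. P is the midpoint of LR ⇒ P = (-7/12, 11/12)
through X parallel to PD: direction (13/18, -1/2); meets DY at F = (-65/108, 5/12)
F = D + t·(Y−D) with t = -5/3

t = -5/3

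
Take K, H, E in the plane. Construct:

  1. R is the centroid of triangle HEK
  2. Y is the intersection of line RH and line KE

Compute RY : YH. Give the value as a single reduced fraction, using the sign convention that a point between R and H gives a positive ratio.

Work in coordinates with K = (0, 0), H = (1, 0), E = (0, 1).
1. R is the centroid of triangle HEK ⇒ R = (1/3, 1/3)
2. Y is the intersection of line RH and line KE ⇒ Y = (0, 1/2)
Y = R + t·(H−R) with t = -1/2, so RY:YH = t:(1−t) = -1/2:3/2

RY:YH = -1/3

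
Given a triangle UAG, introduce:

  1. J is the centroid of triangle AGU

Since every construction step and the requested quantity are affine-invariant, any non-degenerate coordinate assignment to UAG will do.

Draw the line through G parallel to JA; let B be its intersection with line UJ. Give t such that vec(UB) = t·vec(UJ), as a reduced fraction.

t = 2

Assign U = (0, 0), A = (1, 0), G = (0, 1) — the answer is frame-independent, so this choice is without loss of generality.
1. J is the centroid of triangle AGU ⇒ J = (1/3, 1/3)
through G parallel to JA: direction (2/3, -1/3); meets UJ at B = (2/3, 2/3)
B = U + t·(J−U) with t = 2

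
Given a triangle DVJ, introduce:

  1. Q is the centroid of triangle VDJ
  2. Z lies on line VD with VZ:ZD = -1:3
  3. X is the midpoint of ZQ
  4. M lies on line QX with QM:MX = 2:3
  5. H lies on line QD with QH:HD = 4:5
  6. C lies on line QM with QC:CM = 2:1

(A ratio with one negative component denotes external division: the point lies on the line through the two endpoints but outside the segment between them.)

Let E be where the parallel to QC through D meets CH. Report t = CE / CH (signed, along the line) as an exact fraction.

Set D = (0, 0), V = (1, 0), J = (0, 1); any affine frame gives the same invariant.
1. Q is the centroid of triangle VDJ ⇒ Q = (1/3, 1/3)
2. Z lies on line VD with VZ:ZD = -1:3 ⇒ Z = (3/2, 0)
3. X is the midpoint of ZQ ⇒ X = (11/12, 1/6)
4. M lies on line QX with QM:MX = 2:3 ⇒ M = (17/30, 4/15)
5. H lies on line QD with QH:HD = 4:5 ⇒ H = (5/27, 5/27)
6. C lies on line QM with QC:CM = 2:1 ⇒ C = (22/45, 13/45)
through D parallel to QC: direction (7/45, -2/45); meets CH at E = (-7/36, 1/18)
E = C + t·(H−C) with t = 9/4

t = 9/4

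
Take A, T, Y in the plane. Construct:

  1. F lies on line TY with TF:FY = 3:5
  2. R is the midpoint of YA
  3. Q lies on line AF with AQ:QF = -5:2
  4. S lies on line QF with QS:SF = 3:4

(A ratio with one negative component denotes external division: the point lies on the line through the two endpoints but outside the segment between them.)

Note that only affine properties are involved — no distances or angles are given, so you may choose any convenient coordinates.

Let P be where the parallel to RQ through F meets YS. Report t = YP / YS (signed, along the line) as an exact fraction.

t = 49/41

Choose coordinates A = (0, 0), T = (1, 0), Y = (0, 1).
1. F lies on line TY with TF:FY = 3:5 ⇒ F = (5/8, 3/8)
2. R is the midpoint of YA ⇒ R = (0, 1/2)
3. Q lies on line AF with AQ:QF = -5:2 ⇒ Q = (25/24, 5/8)
4. S lies on line QF with QS:SF = 3:4 ⇒ S = (145/168, 29/56)
through F parallel to RQ: direction (25/24, 1/8); meets YS at P = (1015/984, 139/328)
P = Y + t·(S−Y) with t = 49/41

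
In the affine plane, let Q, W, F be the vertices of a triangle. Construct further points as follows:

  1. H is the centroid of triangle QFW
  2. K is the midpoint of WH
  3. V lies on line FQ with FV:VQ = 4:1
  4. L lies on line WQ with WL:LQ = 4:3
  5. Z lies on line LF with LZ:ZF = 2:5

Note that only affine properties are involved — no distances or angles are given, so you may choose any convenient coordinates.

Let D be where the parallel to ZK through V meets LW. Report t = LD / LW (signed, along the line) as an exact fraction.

Assign Q = (0, 0), W = (1, 0), F = (0, 1) — the answer is frame-independent, so this choice is without loss of generality.
1. H is the centroid of triangle QFW ⇒ H = (1/3, 1/3)
2. K is the midpoint of WH ⇒ K = (2/3, 1/6)
3. V lies on line FQ with FV:VQ = 4:1 ⇒ V = (0, 1/5)
4. L lies on line WQ with WL:LQ = 4:3 ⇒ L = (3/7, 0)
5. Z lies on line LF with LZ:ZF = 2:5 ⇒ Z = (15/49, 2/7)
through V parallel to ZK: direction (53/147, -5/42); meets LW at D = (106/175, 0)
D = L + t·(W−L) with t = 31/100

t = 31/100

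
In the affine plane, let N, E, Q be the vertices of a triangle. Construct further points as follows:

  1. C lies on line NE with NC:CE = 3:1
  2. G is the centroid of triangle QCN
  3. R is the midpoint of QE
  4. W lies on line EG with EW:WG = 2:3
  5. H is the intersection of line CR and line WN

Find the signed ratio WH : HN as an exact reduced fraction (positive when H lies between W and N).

Choose coordinates N = (0, 0), E = (1, 0), Q = (0, 1).
1. C lies on line NE with NC:CE = 3:1 ⇒ C = (3/4, 0)
2. G is the centroid of triangle QCN ⇒ G = (1/4, 1/3)
3. R is the midpoint of QE ⇒ R = (1/2, 1/2)
4. W lies on line EG with EW:WG = 2:3 ⇒ W = (7/10, 2/15)
5. H is the intersection of line CR and line WN ⇒ H = (63/92, 3/23)
H = W + t·(N−W) with t = 1/46, so WH:HN = t:(1−t) = 1/46:45/46

WH:HN = 1/45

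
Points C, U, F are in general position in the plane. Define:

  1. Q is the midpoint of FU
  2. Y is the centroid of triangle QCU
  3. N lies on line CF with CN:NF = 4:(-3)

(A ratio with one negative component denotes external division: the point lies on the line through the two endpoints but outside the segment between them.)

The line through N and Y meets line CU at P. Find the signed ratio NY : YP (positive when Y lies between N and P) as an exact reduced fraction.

Assign C = (0, 0), U = (1, 0), F = (0, 1) — the answer is frame-independent, so this choice is without loss of generality.
1. Q is the midpoint of FU ⇒ Q = (1/2, 1/2)
2. Y is the centroid of triangle QCU ⇒ Y = (1/2, 1/6)
3. N lies on line CF with CN:NF = 4:(-3) ⇒ N = (0, 4)
line NY meets CU at P = (12/23, 0)
Y = N + t·(P−N) with t = 23/24, so NY:YP = 23/24:1/24

NY:YP = 23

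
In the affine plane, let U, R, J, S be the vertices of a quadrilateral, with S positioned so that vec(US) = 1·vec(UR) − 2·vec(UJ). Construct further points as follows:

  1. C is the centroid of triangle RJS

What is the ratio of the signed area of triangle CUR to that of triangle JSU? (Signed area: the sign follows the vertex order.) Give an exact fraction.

[CUR]:[JSU] = 1/3

Choose coordinates U = (0, 0), R = (1, 0), J = (0, 1), S = (1, -2).
1. C is the centroid of triangle RJS ⇒ C = (2/3, -1/3)
2·[CUR] = -1/3, 2·[JSU] = -1
[CUR]:[JSU] = -1/3:-1 = 1/3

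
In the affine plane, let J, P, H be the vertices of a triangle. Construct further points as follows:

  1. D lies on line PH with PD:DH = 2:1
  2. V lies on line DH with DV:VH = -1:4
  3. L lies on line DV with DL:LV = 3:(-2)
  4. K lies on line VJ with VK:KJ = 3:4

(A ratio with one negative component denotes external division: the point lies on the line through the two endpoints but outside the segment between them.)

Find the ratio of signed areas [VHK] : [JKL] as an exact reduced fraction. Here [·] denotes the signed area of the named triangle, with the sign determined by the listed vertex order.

[VHK]:[JKL] = -3/2

Set J = (0, 0), P = (1, 0), H = (0, 1); any affine frame gives the same invariant.
1. D lies on line PH with PD:DH = 2:1 ⇒ D = (1/3, 2/3)
2. V lies on line DH with DV:VH = -1:4 ⇒ V = (4/9, 5/9)
3. L lies on line DV with DL:LV = 3:(-2) ⇒ L = (2/3, 1/3)
4. K lies on line VJ with VK:KJ = 3:4 ⇒ K = (16/63, 20/63)
2·[VHK] = 4/21, 2·[JKL] = -8/63
[VHK]:[JKL] = 4/21:-8/63 = -3/2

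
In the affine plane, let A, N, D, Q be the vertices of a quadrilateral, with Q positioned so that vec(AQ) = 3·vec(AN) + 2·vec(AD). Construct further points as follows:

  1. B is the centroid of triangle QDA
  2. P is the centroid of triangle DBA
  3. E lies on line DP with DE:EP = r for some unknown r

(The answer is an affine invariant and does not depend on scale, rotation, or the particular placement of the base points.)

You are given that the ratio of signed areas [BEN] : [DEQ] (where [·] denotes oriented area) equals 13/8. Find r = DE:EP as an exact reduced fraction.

Choose coordinates A = (0, 0), N = (1, 0), D = (0, 1), Q = (3, 2).
1. B is the centroid of triangle QDA ⇒ B = (1, 1)
2. P is the centroid of triangle DBA ⇒ P = (1/3, 2/3)
3. With DE:EP = r, write λ = r/(r+1) so E = D + λ·(P−D); E is affine-linear in λ
Every point depending on E is an affine combination of E and λ-independent points, so each such coordinate is linear in λ; the λ² term in each signed area is a multiple of (P−D)×(P−D) = 0, so 2·[BEN] and 2·[DEQ] are each linear in λ. Evaluating at λ=0 and λ=1:
  2·[BEN] = -1/3·λ + 1,   2·[DEQ] = 4/3·λ
So [BEN]:[DEQ] = (-1/3·λ + 1) / (4/3·λ). Setting this equal to 13/8:
  -1/3·λ + 1 = 13/8·(4/3·λ)  ⇒  λ = 2/5
Then r = λ/(1−λ) = (2/5)/(3/5) = 2/3. Check: with r = 2/3, E = (2/15, 13/15) and [BEN]:[DEQ] = 13/8 as required.

r = 2/3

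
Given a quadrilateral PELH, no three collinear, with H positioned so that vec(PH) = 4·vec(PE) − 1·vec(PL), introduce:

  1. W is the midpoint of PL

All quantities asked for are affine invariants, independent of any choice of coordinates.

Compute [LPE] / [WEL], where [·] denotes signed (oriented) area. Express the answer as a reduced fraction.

Work in coordinates with P = (0, 0), E = (1, 0), L = (0, 1), H = (4, -1).
1. W is the midpoint of PL ⇒ W = (0, 1/2)
2·[LPE] = 1, 2·[WEL] = 1/2
[LPE]:[WEL] = 1:1/2 = 2

[LPE]:[WEL] = 2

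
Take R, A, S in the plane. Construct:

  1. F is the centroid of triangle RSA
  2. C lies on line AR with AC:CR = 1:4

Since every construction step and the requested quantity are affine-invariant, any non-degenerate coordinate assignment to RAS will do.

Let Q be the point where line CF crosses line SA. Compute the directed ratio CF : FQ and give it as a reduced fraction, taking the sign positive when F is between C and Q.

CF:FQ = -2/5

Assign R = (0, 0), A = (1, 0), S = (0, 1) — the answer is frame-independent, so this choice is without loss of generality.
1. F is the centroid of triangle RSA ⇒ F = (1/3, 1/3)
2. C lies on line AR with AC:CR = 1:4 ⇒ C = (4/5, 0)
line CF meets SA at Q = (3/2, -1/2)
F = C + t·(Q−C) with t = -2/3, so CF:FQ = -2/3:5/3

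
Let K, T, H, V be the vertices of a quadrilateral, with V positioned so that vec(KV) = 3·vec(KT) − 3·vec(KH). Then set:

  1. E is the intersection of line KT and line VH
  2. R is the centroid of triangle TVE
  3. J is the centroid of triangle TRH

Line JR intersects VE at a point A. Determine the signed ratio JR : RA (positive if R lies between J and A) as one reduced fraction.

JR:RA = 1/3

Set K = (0, 0), T = (1, 0), H = (0, 1), V = (3, -3); any affine frame gives the same invariant.
1. E is the intersection of line KT and line VH ⇒ E = (3/4, 0)
2. R is the centroid of triangle TVE ⇒ R = (19/12, -1)
3. J is the centroid of triangle TRH ⇒ J = (31/36, 0)
line JR meets VE at A = (15/4, -4)
R = J + t·(A−J) with t = 1/4, so JR:RA = 1/4:3/4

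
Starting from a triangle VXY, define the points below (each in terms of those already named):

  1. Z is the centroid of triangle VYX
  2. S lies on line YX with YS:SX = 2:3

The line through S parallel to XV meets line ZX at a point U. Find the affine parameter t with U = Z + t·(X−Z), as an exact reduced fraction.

t = -4/5

Choose coordinates V = (0, 0), X = (1, 0), Y = (0, 1).
1. Z is the centroid of triangle VYX ⇒ Z = (1/3, 1/3)
2. S lies on line YX with YS:SX = 2:3 ⇒ S = (2/5, 3/5)
through S parallel to XV: direction (-1, 0); meets ZX at U = (-1/5, 3/5)
U = Z + t·(X−Z) with t = -4/5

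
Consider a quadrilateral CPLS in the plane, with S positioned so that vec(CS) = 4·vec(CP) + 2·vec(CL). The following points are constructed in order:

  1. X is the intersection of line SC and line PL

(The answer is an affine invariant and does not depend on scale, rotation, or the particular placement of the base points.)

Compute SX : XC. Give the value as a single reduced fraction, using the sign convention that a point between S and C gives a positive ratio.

Work in coordinates with C = (0, 0), P = (1, 0), L = (0, 1), S = (4, 2).
1. X is the intersection of line SC and line PL ⇒ X = (2/3, 1/3)
X = S + t·(C−S) with t = 5/6, so SX:XC = t:(1−t) = 5/6:1/6

SX:XC = 5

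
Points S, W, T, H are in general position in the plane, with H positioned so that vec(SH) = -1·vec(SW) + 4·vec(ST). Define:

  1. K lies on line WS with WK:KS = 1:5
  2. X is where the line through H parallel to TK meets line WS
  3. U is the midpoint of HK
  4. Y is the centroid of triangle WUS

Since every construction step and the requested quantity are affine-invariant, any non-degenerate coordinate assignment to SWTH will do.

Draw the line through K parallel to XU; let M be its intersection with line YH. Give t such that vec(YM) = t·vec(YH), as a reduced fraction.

Work in coordinates with S = (0, 0), W = (1, 0), T = (0, 1), H = (-1, 4).
1. K lies on line WS with WK:KS = 1:5 ⇒ K = (5/6, 0)
2. X is where the line through H parallel to TK meets line WS ⇒ X = (7/3, 0)
3. U is the midpoint of HK ⇒ U = (-1/12, 2)
4. Y is the centroid of triangle WUS ⇒ Y = (11/36, 2/3)
through K parallel to XU: direction (-29/12, 2); meets YH at M = (43/98, 16/49)
M = Y + t·(H−Y) with t = -5/49

t = -5/49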